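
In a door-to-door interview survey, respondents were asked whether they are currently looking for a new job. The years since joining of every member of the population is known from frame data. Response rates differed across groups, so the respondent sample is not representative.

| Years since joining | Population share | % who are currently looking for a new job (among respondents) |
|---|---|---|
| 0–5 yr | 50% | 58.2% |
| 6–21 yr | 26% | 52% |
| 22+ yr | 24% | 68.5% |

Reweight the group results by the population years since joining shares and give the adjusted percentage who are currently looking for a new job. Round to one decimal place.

Weight each group's respondent value by its population share:
  0–5 yr: 0.5 × 58.2 = 29.1
  6–21 yr: 0.26 × 52 = 13.52
  22+ yr: 0.24 × 68.5 = 16.44
Post-stratified estimate = 59.06 → 59.1%.

59.1%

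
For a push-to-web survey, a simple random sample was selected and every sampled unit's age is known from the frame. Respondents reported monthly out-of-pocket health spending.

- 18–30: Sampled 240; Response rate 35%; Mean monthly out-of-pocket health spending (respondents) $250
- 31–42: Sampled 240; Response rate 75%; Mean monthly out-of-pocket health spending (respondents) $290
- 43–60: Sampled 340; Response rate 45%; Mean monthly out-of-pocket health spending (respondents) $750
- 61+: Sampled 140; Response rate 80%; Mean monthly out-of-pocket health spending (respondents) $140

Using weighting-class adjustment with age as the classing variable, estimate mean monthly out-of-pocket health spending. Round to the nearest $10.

Weighting each respondent by the inverse class response rate inflates each class back to its sampled size, so the class weight is n_sampled:
  18–30: 240 × 250 = 60,000
  31–42: 240 × 290 = 69,600
  43–60: 340 × 750 = 255,000
  61+: 140 × 140 = 19,600
Adjusted estimate = 404,200 / 960 = 421.042 → $420.

$420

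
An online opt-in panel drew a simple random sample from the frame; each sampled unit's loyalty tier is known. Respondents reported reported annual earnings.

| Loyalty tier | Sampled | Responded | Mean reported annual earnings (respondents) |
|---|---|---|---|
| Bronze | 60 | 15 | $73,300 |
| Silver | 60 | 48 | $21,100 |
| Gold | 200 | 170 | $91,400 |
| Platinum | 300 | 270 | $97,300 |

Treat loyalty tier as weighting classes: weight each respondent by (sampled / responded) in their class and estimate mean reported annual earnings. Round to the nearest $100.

$85,700

Response rates by class: Bronze 15/60 = 25%, Silver 48/60 = 80%, Gold 170/200 = 85%, Platinum 270/300 = 90%.
Weighting each respondent by the inverse class response rate inflates each class back to its sampled size, so the class weight is n_sampled:
  Bronze: 60 × 73,300 = 4,398,000
  Silver: 60 × 21,100 = 1,266,000
  Gold: 200 × 91,400 = 18,280,000
  Platinum: 300 × 97,300 = 29,190,000
Adjusted estimate = 53,134,000 / 620 = 85,700 → $85,700.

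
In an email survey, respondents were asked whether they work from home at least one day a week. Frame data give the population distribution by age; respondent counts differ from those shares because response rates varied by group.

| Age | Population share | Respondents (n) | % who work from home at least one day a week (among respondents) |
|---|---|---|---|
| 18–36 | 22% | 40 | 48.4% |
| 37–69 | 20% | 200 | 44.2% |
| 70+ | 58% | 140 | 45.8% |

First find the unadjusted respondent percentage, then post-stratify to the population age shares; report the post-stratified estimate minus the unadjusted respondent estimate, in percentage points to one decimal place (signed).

Unadjusted (pooled respondent) estimate weights by respondent counts:
  (40/380)×48.4 + (200/380)×44.2 + (140/380)×45.8 = 45.2316%
Reweighting by population age shares:
  0.22×48.4 + 0.2×44.2 + 0.58×45.8 = 46.052%
Difference = 46.052 − 45.2316 = 0.8204 pp.

+0.8 percentage points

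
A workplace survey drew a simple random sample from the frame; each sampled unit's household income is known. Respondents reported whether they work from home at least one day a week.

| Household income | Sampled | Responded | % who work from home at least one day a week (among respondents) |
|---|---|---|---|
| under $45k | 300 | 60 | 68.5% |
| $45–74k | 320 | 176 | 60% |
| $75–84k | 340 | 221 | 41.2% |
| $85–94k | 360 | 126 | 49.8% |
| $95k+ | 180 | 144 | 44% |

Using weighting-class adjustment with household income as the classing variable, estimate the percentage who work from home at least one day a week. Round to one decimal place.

53.1%

Response rates by class: under $45k 60/300 = 20%, $45–74k 176/320 = 55%, $75–84k 221/340 = 65%, $85–94k 126/360 = 35%, $95k+ 144/180 = 80%.
With weight = n_sampled/n_responded per class, the weighted class total is n_sampled:
  under $45k: 300 × 68.5 = 20,550
  $45–74k: 320 × 60 = 19,200
  $75–84k: 340 × 41.2 = 14008
  $85–94k: 360 × 49.8 = 17,928
  $95k+: 180 × 44 = 7920
Adjusted estimate = 79,606 / 1,500 = 53.0707 → 53.1%.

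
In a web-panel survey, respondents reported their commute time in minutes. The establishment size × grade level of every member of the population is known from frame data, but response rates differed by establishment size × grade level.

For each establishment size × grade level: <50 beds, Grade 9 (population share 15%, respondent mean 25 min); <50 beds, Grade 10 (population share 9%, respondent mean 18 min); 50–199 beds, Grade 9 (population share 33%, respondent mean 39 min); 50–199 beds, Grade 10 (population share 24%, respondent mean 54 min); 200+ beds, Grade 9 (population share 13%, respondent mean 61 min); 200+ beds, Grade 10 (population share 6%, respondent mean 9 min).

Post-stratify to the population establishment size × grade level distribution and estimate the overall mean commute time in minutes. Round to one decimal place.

Weight each group's respondent value by its population share:
  <50 beds, Grade 9: 0.15 × 25 = 3.75
  <50 beds, Grade 10: 0.09 × 18 = 1.62
  50–199 beds, Grade 9: 0.33 × 39 = 12.87
  50–199 beds, Grade 10: 0.24 × 54 = 12.96
  200+ beds, Grade 9: 0.13 × 61 = 7.93
  200+ beds, Grade 10: 0.06 × 9 = 0.54
Post-stratified estimate = 39.67 → 39.7.

39.7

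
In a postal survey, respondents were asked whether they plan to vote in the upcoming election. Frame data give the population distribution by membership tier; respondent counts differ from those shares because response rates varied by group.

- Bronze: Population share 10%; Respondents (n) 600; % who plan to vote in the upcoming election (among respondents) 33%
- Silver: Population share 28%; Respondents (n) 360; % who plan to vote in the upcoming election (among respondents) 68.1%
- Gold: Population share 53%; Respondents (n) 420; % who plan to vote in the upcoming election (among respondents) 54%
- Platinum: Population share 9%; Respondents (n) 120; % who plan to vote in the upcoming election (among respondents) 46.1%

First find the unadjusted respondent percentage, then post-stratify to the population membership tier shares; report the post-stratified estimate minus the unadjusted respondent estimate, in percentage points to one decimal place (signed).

+6.8 percentage points

Naive respondent-only estimate (weights = respondent counts):
  (600/1500)×33 + (360/1500)×68.1 + (420/1500)×54 + (120/1500)×46.1 = 48.352%
Reweighting by population membership tier shares:
  0.1×33 + 0.28×68.1 + 0.53×54 + 0.09×46.1 = 55.137%
Difference = 55.137 − 48.352 = 6.785 pp.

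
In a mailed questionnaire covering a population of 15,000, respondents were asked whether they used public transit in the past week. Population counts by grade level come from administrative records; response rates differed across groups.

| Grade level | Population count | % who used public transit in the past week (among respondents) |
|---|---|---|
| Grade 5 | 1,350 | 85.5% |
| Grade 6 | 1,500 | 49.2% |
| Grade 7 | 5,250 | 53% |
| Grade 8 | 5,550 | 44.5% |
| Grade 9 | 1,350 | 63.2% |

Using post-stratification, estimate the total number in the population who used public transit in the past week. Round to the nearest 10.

8,000

Apply each group's respondent rate to its population count:
  Grade 5: 1,350 × 85.5% = 1154.25
  Grade 6: 1,500 × 49.2% = 738
  Grade 7: 5,250 × 53% = 2782.5
  Grade 8: 5,550 × 44.5% = 2469.75
  Grade 9: 1,350 × 63.2% = 853.2
Estimated total = 7997.7 → 8,000.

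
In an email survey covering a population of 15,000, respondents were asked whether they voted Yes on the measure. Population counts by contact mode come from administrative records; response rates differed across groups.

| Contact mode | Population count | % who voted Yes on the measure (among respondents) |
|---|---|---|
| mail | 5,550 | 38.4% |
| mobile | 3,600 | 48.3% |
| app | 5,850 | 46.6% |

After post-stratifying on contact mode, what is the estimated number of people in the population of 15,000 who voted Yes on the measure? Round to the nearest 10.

6,600

Apply each group's respondent rate to its population count:
  mail: 5,550 × 38.4% = 2131.2
  mobile: 3,600 × 48.3% = 1738.8
  app: 5,850 × 46.6% = 2726.1
Estimated total = 6596.1 → 6,600.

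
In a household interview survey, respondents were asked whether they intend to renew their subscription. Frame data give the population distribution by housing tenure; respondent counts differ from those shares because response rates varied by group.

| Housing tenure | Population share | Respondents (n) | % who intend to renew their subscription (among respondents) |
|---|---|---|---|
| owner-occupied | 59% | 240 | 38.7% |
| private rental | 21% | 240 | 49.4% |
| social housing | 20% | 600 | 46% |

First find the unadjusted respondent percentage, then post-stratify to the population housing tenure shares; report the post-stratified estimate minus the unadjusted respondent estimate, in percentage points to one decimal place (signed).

Unadjusted (pooled respondent) estimate weights by respondent counts:
  (240/1080)×38.7 + (240/1080)×49.4 + (600/1080)×46 = 45.1333%
Post-stratifying to population shares instead:
  0.59×38.7 + 0.21×49.4 + 0.2×46 = 42.407%
Difference = 42.407 − 45.1333 = -2.7263 pp.

-2.7 percentage points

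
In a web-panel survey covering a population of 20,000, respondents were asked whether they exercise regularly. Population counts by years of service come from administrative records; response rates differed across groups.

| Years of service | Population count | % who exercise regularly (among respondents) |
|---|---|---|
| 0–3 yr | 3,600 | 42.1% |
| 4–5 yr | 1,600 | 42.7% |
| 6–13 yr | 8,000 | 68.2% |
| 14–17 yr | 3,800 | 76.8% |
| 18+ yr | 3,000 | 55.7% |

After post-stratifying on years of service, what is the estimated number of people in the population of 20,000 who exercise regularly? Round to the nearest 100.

12,200

Estimated count per cell = population count × respondent percentage:
  0–3 yr: 3,600 × 42.1% = 1515.6
  4–5 yr: 1,600 × 42.7% = 683.2
  6–13 yr: 8,000 × 68.2% = 5456
  14–17 yr: 3,800 × 76.8% = 2918.4
  18+ yr: 3,000 × 55.7% = 1671
Estimated total = 12244.2 → 12,200.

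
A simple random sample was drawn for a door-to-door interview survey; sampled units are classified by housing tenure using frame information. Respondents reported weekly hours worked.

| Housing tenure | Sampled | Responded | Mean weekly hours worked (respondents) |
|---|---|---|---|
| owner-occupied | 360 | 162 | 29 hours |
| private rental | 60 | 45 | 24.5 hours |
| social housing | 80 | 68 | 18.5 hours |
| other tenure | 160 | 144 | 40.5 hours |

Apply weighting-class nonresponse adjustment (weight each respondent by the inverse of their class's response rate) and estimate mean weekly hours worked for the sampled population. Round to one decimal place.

Class response rates: owner-occupied 162/360 = 45%, private rental 45/60 = 75%, social housing 68/80 = 85%, other tenure 144/160 = 90%.
Each respondent's weight = sampled/responded in their class; summing within a class gives n_sampled, so:
  owner-occupied: 360 × 29 = 10,440
  private rental: 60 × 24.5 = 1470
  social housing: 80 × 18.5 = 1480
  other tenure: 160 × 40.5 = 6480
Adjusted estimate = 19,870 / 660 = 30.1061 → 30.1.

30.1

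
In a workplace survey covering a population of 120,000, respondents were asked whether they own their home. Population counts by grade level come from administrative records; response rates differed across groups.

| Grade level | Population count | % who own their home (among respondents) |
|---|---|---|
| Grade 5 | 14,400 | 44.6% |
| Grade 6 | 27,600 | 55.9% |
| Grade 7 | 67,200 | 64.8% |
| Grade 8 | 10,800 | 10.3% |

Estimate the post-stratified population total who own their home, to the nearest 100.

66,500

Each cell contributes its population count × the respondent rate:
  Grade 5: 14,400 × 44.6% = 6422.4
  Grade 6: 27,600 × 55.9% = 15428.4
  Grade 7: 67,200 × 64.8% = 43545.6
  Grade 8: 10,800 × 10.3% = 1112.4
Estimated total = 66508.8 → 66,500.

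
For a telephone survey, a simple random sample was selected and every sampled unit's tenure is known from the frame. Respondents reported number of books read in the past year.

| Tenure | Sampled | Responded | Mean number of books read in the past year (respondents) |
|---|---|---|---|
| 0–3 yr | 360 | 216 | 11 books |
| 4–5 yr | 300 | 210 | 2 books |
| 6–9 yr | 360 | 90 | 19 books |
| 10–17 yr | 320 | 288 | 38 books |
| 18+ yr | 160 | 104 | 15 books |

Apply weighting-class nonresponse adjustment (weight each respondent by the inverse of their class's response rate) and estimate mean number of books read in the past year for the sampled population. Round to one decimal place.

Class response rates: 0–3 yr 216/360 = 60%, 4–5 yr 210/300 = 70%, 6–9 yr 90/360 = 25%, 10–17 yr 288/320 = 90%, 18+ yr 104/160 = 65%.
With weight = n_sampled/n_responded per class, the weighted class total is n_sampled:
  0–3 yr: 360 × 11 = 3960
  4–5 yr: 300 × 2 = 600
  6–9 yr: 360 × 19 = 6840
  10–17 yr: 320 × 38 = 12,160
  18+ yr: 160 × 15 = 2400
Adjusted estimate = 25,960 / 1,500 = 17.3067 → 17.3.

17.3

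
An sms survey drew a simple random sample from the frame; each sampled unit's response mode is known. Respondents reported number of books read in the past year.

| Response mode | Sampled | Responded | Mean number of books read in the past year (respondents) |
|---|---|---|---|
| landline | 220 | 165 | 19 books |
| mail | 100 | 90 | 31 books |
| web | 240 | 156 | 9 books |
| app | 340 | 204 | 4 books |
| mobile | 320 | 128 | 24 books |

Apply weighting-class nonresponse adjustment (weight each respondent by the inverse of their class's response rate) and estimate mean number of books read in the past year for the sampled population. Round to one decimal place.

15.1

Response rates by class: landline 165/220 = 75%, mail 90/100 = 90%, web 156/240 = 65%, app 204/340 = 60%, mobile 128/320 = 40%.
Each respondent's weight = sampled/responded in their class; summing within a class gives n_sampled, so:
  landline: 220 × 19 = 4180
  mail: 100 × 31 = 3100
  web: 240 × 9 = 2160
  app: 340 × 4 = 1360
  mobile: 320 × 24 = 7680
Adjusted estimate = 18,480 / 1,220 = 15.1475 → 15.1.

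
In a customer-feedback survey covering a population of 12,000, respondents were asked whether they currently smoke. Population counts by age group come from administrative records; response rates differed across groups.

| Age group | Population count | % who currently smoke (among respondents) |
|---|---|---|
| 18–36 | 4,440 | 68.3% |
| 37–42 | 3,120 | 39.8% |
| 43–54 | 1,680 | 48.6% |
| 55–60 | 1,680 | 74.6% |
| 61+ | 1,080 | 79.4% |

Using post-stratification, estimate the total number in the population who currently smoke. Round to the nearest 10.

7,200

Apply each group's respondent rate to its population count:
  18–36: 4,440 × 68.3% = 3032.52
  37–42: 3,120 × 39.8% = 1241.76
  43–54: 1,680 × 48.6% = 816.48
  55–60: 1,680 × 74.6% = 1253.28
  61+: 1,080 × 79.4% = 857.52
Estimated total = 7201.56 → 7,200.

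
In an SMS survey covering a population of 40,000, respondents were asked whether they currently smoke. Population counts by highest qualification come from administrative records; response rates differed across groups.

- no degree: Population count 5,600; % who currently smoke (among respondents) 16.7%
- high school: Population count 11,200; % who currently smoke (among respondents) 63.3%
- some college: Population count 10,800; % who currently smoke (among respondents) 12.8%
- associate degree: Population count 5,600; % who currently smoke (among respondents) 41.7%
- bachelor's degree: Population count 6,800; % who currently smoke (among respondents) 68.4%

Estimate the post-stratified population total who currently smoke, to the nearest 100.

Each cell contributes its population count × the respondent rate:
  no degree: 5,600 × 16.7% = 935.2
  high school: 11,200 × 63.3% = 7089.6
  some college: 10,800 × 12.8% = 1382.4
  associate degree: 5,600 × 41.7% = 2335.2
  bachelor's degree: 6,800 × 68.4% = 4651.2
Estimated total = 16393.6 → 16,400.

16,400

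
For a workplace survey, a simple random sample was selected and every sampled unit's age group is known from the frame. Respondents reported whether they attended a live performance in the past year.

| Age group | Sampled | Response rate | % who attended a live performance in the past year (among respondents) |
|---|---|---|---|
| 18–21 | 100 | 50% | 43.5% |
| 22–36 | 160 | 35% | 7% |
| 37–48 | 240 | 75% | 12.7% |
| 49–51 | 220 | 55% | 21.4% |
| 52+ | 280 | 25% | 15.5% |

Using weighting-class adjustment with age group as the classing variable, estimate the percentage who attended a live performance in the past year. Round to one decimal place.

17.6%

With weight = n_sampled/n_responded per class, the weighted class total is n_sampled:
  18–21: 100 × 43.5 = 4350
  22–36: 160 × 7 = 1120
  37–48: 240 × 12.7 = 3048
  49–51: 220 × 21.4 = 4708
  52+: 280 × 15.5 = 4340
Adjusted estimate = 17,566 / 1,000 = 17.566 → 17.6%.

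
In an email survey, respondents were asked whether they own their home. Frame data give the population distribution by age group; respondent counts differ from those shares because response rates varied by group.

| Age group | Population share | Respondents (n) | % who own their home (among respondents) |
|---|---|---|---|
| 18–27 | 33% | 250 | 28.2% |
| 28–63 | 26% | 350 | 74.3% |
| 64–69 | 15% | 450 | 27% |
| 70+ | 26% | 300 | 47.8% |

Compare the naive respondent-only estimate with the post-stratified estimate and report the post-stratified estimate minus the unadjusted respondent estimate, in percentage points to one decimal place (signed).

Unadjusted (pooled respondent) estimate weights by respondent counts:
  (250/1350)×28.2 + (350/1350)×74.3 + (450/1350)×27 + (300/1350)×47.8 = 44.1074%
Post-stratifying to population shares instead:
  0.33×28.2 + 0.26×74.3 + 0.15×27 + 0.26×47.8 = 45.102%
Difference = 45.102 − 44.1074 = 0.9946 pp.

+1.0 percentage points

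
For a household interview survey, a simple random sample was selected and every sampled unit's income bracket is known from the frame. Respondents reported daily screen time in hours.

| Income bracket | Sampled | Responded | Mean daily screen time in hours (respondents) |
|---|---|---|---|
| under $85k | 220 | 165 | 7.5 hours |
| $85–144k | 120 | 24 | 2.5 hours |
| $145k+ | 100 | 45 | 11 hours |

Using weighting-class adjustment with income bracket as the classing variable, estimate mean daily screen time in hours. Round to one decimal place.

Response rates by class: under $85k 165/220 = 75%, $85–144k 24/120 = 20%, $145k+ 45/100 = 45%.
With weight = n_sampled/n_responded per class, the weighted class total is n_sampled:
  under $85k: 220 × 7.5 = 1650
  $85–144k: 120 × 2.5 = 300
  $145k+: 100 × 11 = 1100
Adjusted estimate = 3050 / 440 = 6.93182 → 6.9.

6.9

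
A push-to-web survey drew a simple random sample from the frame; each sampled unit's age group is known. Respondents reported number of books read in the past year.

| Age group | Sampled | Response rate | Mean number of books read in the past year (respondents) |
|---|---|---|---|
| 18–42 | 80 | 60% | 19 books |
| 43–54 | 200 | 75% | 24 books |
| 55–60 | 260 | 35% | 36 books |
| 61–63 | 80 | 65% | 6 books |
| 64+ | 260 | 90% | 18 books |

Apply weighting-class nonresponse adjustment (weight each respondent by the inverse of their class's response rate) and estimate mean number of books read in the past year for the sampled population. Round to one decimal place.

23.7

Weighting each respondent by the inverse class response rate inflates each class back to its sampled size, so the class weight is n_sampled:
  18–42: 80 × 19 = 1520
  43–54: 200 × 24 = 4800
  55–60: 260 × 36 = 9360
  61–63: 80 × 6 = 480
  64+: 260 × 18 = 4680
Adjusted estimate = 20,840 / 880 = 23.6818 → 23.7.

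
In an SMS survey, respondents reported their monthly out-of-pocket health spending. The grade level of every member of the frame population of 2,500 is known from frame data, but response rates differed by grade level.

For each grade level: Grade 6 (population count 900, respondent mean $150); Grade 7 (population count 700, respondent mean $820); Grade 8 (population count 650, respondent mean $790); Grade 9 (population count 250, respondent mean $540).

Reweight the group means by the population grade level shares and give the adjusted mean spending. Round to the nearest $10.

$540

Reweight to the known grade level distribution:
  Grade 6: (900/2,500) × 150 = 54
  Grade 7: (700/2,500) × 820 = 229.6
  Grade 8: (650/2,500) × 790 = 205.4
  Grade 9: (250/2,500) × 540 = 54
Post-stratified estimate = 543 → $540.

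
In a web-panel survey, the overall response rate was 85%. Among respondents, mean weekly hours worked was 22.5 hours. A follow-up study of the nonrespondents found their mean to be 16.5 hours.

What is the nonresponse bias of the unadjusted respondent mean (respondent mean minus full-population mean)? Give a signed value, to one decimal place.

+0.9

Nonresponse fraction = 1 − 0.85 = 0.15.
Bias = (nonresponse fraction) × (respondent mean − nonrespondent mean)
     = 0.15 × (22.5 − 16.5) = 0.15 × 6 = 0.9.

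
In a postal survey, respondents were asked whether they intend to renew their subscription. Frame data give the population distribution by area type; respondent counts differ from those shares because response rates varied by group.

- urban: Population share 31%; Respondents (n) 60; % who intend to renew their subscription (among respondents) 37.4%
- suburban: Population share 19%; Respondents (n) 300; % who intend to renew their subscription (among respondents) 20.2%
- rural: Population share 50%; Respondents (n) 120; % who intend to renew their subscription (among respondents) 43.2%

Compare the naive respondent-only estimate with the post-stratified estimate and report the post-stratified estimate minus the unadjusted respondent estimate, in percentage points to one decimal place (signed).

Naive respondent-only estimate (weights = respondent counts):
  (60/480)×37.4 + (300/480)×20.2 + (120/480)×43.2 = 28.1%
Post-stratified estimate weights by population shares:
  0.31×37.4 + 0.19×20.2 + 0.5×43.2 = 37.032%
Difference = 37.032 − 28.1 = 8.932 pp.

+8.9 percentage points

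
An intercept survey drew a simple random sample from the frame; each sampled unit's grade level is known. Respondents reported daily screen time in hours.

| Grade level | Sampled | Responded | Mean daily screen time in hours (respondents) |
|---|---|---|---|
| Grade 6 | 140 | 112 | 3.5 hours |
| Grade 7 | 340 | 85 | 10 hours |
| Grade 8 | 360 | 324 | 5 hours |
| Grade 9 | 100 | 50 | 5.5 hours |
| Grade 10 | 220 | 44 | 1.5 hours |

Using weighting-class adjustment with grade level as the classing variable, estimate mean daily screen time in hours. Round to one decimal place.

5.7

Class response rates: Grade 6 112/140 = 80%, Grade 7 85/340 = 25%, Grade 8 324/360 = 90%, Grade 9 50/100 = 50%, Grade 10 44/220 = 20%.
Each respondent's weight = sampled/responded in their class; summing within a class gives n_sampled, so:
  Grade 6: 140 × 3.5 = 490
  Grade 7: 340 × 10 = 3400
  Grade 8: 360 × 5 = 1800
  Grade 9: 100 × 5.5 = 550
  Grade 10: 220 × 1.5 = 330
Adjusted estimate = 6570 / 1,160 = 5.66379 → 5.7.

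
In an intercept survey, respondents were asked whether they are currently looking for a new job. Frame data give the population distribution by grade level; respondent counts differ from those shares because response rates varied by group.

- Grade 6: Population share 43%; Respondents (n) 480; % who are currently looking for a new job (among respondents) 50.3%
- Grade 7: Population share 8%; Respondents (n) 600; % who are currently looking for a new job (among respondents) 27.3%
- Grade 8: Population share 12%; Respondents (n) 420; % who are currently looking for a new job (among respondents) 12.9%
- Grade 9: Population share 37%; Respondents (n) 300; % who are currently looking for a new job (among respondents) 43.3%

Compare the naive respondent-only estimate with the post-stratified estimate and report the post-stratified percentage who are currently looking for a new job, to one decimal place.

Unadjusted (pooled respondent) estimate weights by respondent counts:
  (480/1800)×50.3 + (600/1800)×27.3 + (420/1800)×12.9 + (300/1800)×43.3 = 32.74%
Reweighting by population grade level shares:
  0.43×50.3 + 0.08×27.3 + 0.12×12.9 + 0.37×43.3 = 41.382%

41.4%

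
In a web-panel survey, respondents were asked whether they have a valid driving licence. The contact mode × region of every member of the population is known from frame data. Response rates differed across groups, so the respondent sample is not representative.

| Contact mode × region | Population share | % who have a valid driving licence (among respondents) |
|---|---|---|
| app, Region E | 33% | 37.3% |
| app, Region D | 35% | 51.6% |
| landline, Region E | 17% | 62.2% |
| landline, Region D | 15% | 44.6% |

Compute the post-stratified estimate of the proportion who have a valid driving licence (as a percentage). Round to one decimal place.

47.6%

Reweight to the known contact mode × region distribution:
  app, Region E: 0.33 × 37.3 = 12.309
  app, Region D: 0.35 × 51.6 = 18.06
  landline, Region E: 0.17 × 62.2 = 10.574
  landline, Region D: 0.15 × 44.6 = 6.69
Post-stratified estimate = 47.633 → 47.6%.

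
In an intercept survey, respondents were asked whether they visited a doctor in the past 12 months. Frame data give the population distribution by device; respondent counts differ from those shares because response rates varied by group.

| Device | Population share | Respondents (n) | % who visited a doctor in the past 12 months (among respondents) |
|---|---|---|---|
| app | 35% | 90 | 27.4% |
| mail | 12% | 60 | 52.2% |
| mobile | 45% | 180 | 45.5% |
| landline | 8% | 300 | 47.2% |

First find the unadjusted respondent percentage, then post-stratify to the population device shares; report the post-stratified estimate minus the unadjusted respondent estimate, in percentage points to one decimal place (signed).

Unadjusted (pooled respondent) estimate weights by respondent counts:
  (90/630)×27.4 + (60/630)×52.2 + (180/630)×45.5 + (300/630)×47.2 = 44.3619%
Reweighting by population device shares:
  0.35×27.4 + 0.12×52.2 + 0.45×45.5 + 0.08×47.2 = 40.105%
Difference = 40.105 − 44.3619 = -4.2569 pp.

-4.3 percentage points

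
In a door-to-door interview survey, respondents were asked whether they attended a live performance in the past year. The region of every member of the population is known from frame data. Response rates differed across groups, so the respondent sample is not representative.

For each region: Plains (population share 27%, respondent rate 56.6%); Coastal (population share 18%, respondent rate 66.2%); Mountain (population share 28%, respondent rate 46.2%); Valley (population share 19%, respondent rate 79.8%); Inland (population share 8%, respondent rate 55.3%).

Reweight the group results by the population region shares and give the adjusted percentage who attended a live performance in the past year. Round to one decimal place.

59.7%

Post-stratification weights by population share, not respondent share:
  Plains: 0.27 × 56.6 = 15.282
  Coastal: 0.18 × 66.2 = 11.916
  Mountain: 0.28 × 46.2 = 12.936
  Valley: 0.19 × 79.8 = 15.162
  Inland: 0.08 × 55.3 = 4.424
Post-stratified estimate = 59.72 → 59.7%.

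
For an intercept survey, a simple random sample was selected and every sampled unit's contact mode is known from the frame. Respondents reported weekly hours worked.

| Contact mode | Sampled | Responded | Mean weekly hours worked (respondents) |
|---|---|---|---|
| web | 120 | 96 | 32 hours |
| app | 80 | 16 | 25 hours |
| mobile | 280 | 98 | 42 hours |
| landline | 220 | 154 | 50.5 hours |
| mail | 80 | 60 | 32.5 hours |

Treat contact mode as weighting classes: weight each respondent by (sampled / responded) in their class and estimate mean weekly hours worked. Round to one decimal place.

40.1

Response rates by class: web 96/120 = 80%, app 16/80 = 20%, mobile 98/280 = 35%, landline 154/220 = 70%, mail 60/80 = 75%.
Inverse-response-rate weighting restores each class to its sampled count, so class totals weight by n_sampled:
  web: 120 × 32 = 3840
  app: 80 × 25 = 2000
  mobile: 280 × 42 = 11,760
  landline: 220 × 50.5 = 11,110
  mail: 80 × 32.5 = 2600
Adjusted estimate = 31,310 / 780 = 40.141 → 40.1.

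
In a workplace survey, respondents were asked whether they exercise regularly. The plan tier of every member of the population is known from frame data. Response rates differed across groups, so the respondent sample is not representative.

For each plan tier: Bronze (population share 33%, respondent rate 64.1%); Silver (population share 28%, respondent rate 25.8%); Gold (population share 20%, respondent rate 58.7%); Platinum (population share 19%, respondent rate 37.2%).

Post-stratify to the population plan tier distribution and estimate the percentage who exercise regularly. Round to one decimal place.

Post-stratification weights by population share, not respondent share:
  Bronze: 0.33 × 64.1 = 21.153
  Silver: 0.28 × 25.8 = 7.224
  Gold: 0.2 × 58.7 = 11.74
  Platinum: 0.19 × 37.2 = 7.068
Post-stratified estimate = 47.185 → 47.2%.

47.2%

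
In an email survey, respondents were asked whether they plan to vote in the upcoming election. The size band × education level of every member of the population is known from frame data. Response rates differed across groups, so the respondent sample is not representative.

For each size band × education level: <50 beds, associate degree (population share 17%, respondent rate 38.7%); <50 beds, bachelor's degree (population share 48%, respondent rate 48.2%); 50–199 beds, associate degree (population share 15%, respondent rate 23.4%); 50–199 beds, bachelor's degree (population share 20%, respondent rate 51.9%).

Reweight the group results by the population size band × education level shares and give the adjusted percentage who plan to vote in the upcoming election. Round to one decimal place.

43.6%

Post-stratification weights by population share, not respondent share:
  <50 beds, associate degree: 0.17 × 38.7 = 6.579
  <50 beds, bachelor's degree: 0.48 × 48.2 = 23.136
  50–199 beds, associate degree: 0.15 × 23.4 = 3.51
  50–199 beds, bachelor's degree: 0.2 × 51.9 = 10.38
Post-stratified estimate = 43.605 → 43.6%.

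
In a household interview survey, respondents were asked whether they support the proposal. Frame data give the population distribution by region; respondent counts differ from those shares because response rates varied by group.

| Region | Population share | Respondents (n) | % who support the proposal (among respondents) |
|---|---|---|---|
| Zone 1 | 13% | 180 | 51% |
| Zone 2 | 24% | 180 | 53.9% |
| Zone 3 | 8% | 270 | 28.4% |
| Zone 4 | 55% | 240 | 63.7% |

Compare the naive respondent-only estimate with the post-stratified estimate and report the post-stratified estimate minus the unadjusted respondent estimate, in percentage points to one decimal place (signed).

Naive respondent-only estimate (weights = respondent counts):
  (180/870)×51 + (180/870)×53.9 + (270/870)×28.4 + (240/870)×63.7 = 48.0897%
Reweighting by population region shares:
  0.13×51 + 0.24×53.9 + 0.08×28.4 + 0.55×63.7 = 56.873%
Difference = 56.873 − 48.0897 = 8.7833 pp.

+8.8 percentage points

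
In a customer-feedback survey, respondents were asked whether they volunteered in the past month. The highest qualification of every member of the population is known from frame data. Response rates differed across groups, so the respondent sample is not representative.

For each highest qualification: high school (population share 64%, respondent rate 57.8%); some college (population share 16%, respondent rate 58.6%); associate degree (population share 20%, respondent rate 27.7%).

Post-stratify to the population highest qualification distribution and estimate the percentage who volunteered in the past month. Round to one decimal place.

Each cell contributes population-share × respondent value:
  high school: 0.64 × 57.8 = 36.992
  some college: 0.16 × 58.6 = 9.376
  associate degree: 0.2 × 27.7 = 5.54
Post-stratified estimate = 51.908 → 51.9%.

51.9%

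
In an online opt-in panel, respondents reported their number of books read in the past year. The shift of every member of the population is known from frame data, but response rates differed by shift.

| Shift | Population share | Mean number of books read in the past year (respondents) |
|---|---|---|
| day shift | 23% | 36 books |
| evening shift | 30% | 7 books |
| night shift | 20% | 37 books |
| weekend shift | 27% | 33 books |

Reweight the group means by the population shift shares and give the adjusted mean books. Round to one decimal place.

26.7

Reweight to the known shift distribution:
  day shift: 0.23 × 36 = 8.28
  evening shift: 0.3 × 7 = 2.1
  night shift: 0.2 × 37 = 7.4
  weekend shift: 0.27 × 33 = 8.91
Post-stratified estimate = 26.69 → 26.7.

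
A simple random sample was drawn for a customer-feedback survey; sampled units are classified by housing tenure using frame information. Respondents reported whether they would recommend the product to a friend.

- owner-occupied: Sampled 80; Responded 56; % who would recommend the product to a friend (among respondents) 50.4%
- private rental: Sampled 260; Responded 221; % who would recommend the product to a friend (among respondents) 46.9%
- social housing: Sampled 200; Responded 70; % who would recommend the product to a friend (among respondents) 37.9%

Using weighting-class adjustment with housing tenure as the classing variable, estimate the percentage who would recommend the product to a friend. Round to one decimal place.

44.1%

Response rates by class: owner-occupied 56/80 = 70%, private rental 221/260 = 85%, social housing 70/200 = 35%.
Weighting each respondent by the inverse class response rate inflates each class back to its sampled size, so the class weight is n_sampled:
  owner-occupied: 80 × 50.4 = 4032
  private rental: 260 × 46.9 = 12,194
  social housing: 200 × 37.9 = 7580
Adjusted estimate = 23,806 / 540 = 44.0852 → 44.1%.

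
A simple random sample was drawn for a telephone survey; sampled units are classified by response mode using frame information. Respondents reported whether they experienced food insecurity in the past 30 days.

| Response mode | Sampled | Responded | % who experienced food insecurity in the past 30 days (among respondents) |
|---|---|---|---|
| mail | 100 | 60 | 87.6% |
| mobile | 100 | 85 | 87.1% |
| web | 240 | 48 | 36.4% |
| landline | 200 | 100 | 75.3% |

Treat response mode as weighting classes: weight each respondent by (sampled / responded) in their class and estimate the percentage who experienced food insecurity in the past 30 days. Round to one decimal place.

Response rates by class: mail 60/100 = 60%, mobile 85/100 = 85%, web 48/240 = 20%, landline 100/200 = 50%.
Each respondent's weight = sampled/responded in their class; summing within a class gives n_sampled, so:
  mail: 100 × 87.6 = 8760
  mobile: 100 × 87.1 = 8710
  web: 240 × 36.4 = 8736
  landline: 200 × 75.3 = 15,060
Adjusted estimate = 41,266 / 640 = 64.4781 → 64.5%.

64.5%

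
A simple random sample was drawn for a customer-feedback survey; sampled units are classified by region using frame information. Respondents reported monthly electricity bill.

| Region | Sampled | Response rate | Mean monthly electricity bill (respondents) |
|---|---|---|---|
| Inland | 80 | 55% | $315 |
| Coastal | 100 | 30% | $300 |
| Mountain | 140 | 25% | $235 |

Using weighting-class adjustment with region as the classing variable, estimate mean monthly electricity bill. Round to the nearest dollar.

Each respondent's weight = sampled/responded in their class; summing within a class gives n_sampled, so:
  Inland: 80 × 315 = 25,200
  Coastal: 100 × 300 = 30,000
  Mountain: 140 × 235 = 32,900
Adjusted estimate = 88,100 / 320 = 275.312 → $275.

$275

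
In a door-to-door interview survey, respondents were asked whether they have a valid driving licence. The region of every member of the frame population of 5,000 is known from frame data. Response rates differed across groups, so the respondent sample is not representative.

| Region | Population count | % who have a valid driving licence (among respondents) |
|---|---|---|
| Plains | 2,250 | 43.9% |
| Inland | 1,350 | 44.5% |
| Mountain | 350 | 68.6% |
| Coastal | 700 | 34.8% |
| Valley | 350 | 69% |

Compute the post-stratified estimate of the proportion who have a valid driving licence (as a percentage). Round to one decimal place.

46.3%

Post-stratification weights by population share, not respondent share:
  Plains: (2,250/5,000) × 43.9 = 19.755
  Inland: (1,350/5,000) × 44.5 = 12.015
  Mountain: (350/5,000) × 68.6 = 4.802
  Coastal: (700/5,000) × 34.8 = 4.872
  Valley: (350/5,000) × 69 = 4.83
Post-stratified estimate = 46.274 → 46.3%.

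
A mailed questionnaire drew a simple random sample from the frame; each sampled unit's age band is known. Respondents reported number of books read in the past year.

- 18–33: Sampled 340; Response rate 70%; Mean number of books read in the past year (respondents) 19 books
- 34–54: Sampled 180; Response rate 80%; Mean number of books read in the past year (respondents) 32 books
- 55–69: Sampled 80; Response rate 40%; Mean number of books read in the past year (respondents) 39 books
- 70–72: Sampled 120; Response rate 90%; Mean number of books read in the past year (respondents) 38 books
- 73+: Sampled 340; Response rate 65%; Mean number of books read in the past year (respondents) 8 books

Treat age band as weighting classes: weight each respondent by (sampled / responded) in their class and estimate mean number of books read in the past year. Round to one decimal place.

21.3

Inverse-response-rate weighting restores each class to its sampled count, so class totals weight by n_sampled:
  18–33: 340 × 19 = 6460
  34–54: 180 × 32 = 5760
  55–69: 80 × 39 = 3120
  70–72: 120 × 38 = 4560
  73+: 340 × 8 = 2720
Adjusted estimate = 22,620 / 1,060 = 21.3396 → 21.3.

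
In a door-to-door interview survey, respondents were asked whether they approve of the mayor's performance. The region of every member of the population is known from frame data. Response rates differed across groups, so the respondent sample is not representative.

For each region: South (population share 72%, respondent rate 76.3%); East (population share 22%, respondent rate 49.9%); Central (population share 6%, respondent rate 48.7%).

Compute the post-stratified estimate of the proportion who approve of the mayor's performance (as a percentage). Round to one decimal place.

68.8%

Weight each group's respondent value by its population share:
  South: 0.72 × 76.3 = 54.936
  East: 0.22 × 49.9 = 10.978
  Central: 0.06 × 48.7 = 2.922
Post-stratified estimate = 68.836 → 68.8%.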